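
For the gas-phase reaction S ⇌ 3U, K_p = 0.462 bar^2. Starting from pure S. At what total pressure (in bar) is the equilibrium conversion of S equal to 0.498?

P = 0.526 bar

Take 1 mol S as basis and let X be its fractional conversion, so ξ = X.
At extent ξ: n_S = 1 − X; n_U = 3X.
n_T = Σnᵢ = 1 + 2X.
K_p = p_U^3 / (p_S) with p_i = (n_i/n_T)·P.
At X = 0.498: the mole-fraction product g(X) = Π y_i^ν_i = 1.667. Since K_p = g(X)·P^{2}, P = (K_p/g)^(1/2) = (0.462/1.667)^(1/2) = 0.526 bar.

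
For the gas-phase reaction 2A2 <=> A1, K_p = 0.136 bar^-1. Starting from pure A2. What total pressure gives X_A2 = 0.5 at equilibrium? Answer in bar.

Let X = conversion of A2 (basis 1 mol A2); extent of reaction ξ = 0.5X.
Moles: n_A2 = 1 − X; n_A1 = 0.5X.
n_T = Σnᵢ = 1 − 0.5X.
K_p = p_A1 / (p_A2^2) with p_i = (n_i/n_T)·P.
At X = 0.5: the mole-fraction product g(X) = Π y_i^ν_i = 0.75. Since K_p = g(X)·P^{-1}, P = (g/K_p)^(1/1) = (0.75/0.136)^(1/1) = 5.51 bar.

P = 5.51 bar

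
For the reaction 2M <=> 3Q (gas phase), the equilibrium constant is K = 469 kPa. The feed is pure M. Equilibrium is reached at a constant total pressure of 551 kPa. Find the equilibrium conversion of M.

X = 0.453

Take 1 mol M as basis and let X be its fractional conversion, so ξ = 0.5X.
Moles: n_M = 1 − X; n_Q = 1.5X.
Summing: n_T = 1 + 0.5X.
Mole fractions y_i = n_i/n_T; K = p_Q^3 / (p_M^2) with p_i = y_i·P.
Equating to 469 kPa and solving on 0 < X < 1: X = 0.453.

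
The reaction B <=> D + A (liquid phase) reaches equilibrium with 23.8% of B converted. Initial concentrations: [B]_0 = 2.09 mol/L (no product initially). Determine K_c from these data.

Let X = conversion of B.
Concentrations: [B] = 2.09 − 2.09X; [D] = 2.09X; [A] = 2.09X.
At X = 0.238: [B] = 1.59, [D] = 0.497, [A] = 0.497.
K_c = [D] [A] / ([B]) = 0.155 mol/L.

K_c = 0.155 mol/L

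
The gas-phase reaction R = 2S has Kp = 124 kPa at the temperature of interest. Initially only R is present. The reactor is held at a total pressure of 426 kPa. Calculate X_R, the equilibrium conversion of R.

Take 1 mol R as basis and let X be its fractional conversion, so ξ = X.
At extent ξ: n_R = 1 − X; n_S = 2X.
Total moles n_T = 1 + X.
y_i = n_i/n_T, p_i = y_i·P. Kp = p_S^2 / (p_R).
Substituting and setting equal to 124 kPa gives a polynomial in X; the root in (0,1) is X = 0.260.

X = 0.260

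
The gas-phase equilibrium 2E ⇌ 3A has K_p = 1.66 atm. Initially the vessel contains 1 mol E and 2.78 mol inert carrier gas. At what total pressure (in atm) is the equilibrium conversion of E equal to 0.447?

Let X = conversion of E (basis 1 mol E); extent of reaction ξ = 0.5X.
Mole table: n_E = 1 − X; n_A = 1.5X; n_I = 2.78 (inert).
Summing: n_T = 3.78 + 0.5X.
K_p = p_A^3 / (p_E^2) with p_i = (n_i/n_T)·P.
At X = 0.447: the mole-fraction product g(X) = Π y_i^ν_i = 0.2462. Since K_p = g(X)·P^{1}, P = (K_p/g)^(1/1) = (1.66/0.2462)^(1/1) = 6.74 atm.

P = 6.74 atm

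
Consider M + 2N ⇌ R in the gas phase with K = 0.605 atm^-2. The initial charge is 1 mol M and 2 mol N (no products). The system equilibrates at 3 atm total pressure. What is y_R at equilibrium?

Take 1 mol M as basis and let X be its fractional conversion, so ξ = X.
Mole table: n_M = 1 − X; n_N = 2 − 2X; n_R = X.
Summing: n_T = 3 − 2X.
With p_i = (n_i/n_T)P, K = p_R / (p_M p_N^2).
Substituting and setting equal to 0.605 atm^-2 gives a polynomial in X; the root in (0,1) is X = 0.550.
Then n_R = 0.55, n_T = 1.9, so y_R = 0.289.

y_R = 0.289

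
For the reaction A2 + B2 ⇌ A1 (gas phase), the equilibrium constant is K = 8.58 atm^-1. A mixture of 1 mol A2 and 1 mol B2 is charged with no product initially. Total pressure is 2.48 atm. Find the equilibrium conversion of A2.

Let X = conversion of A2 (basis 1 mol A2); extent of reaction ξ = X.
Moles: n_A2 = 1 − X; n_B2 = 1 − X; n_A1 = X.
Total moles n_T = 2 − X.
y_i = n_i/n_T, p_i = y_i·P. K = p_A1 / (p_A2 p_B2).
Setting this equal to 8.58 atm^-1 and taking the physical root (0 < X < 1) gives X = 0.788.

X = 0.788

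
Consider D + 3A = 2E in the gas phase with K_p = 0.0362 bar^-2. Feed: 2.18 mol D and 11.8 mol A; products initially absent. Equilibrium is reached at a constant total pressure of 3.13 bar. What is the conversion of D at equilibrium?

X = 0.371

Basis: 2.18 mol D initially; let X = conversion of D. Extent ξ = 2.18X.
Species balance: n_D = 2.18 − 2.18X; n_A = 11.8 − 6.54X; n_E = 4.36X.
n_T = Σnᵢ = 14 − 4.36X.
y_i = n_i/n_T, p_i = y_i·P. K_p = p_E^2 / (p_D p_A^3).
Substituting and setting equal to 0.0362 bar^-2 gives a polynomial in X; the root in (0,1) is X = 0.371.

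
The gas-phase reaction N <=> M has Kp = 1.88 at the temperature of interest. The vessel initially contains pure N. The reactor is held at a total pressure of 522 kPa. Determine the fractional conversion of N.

Take 1 mol N as basis and let X be its fractional conversion, so ξ = X.
Mole table: n_N = 1 − X; n_M = X.
Since Δν = 0, n_T = 1 throughout.
y_i = n_i/n_T, p_i = y_i·P. Kp = p_M / (p_N).
Equating to 1.88 and solving on 0 < X < 1: X = 0.653.

X = 0.653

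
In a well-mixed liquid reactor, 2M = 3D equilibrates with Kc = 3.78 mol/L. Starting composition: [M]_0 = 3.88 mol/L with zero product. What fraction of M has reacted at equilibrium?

Let X = conversion of M; extent ξ = 3.88X/2 mol/L.
Concentrations: [M] = 3.88 − 3.88X; [D] = 5.82X.
Kc = [D]^3 / ([M]^2).
Setting equal to 3.78 and solving for X on (0,1) gives X = 0.446.

X = 0.446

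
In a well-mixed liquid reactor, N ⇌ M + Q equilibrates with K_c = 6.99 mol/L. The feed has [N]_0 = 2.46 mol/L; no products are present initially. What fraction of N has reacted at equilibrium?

X = 0.784

Let X = conversion of N; extent ξ = 2.46·X mol/L.
Concentrations: [N] = 2.46 − 2.46X; [M] = 2.46X; [Q] = 2.46X.
K_c = [M] [Q] / ([N]).
This equals 6.99 at X = 0.784 (the root in 0 < X < 1).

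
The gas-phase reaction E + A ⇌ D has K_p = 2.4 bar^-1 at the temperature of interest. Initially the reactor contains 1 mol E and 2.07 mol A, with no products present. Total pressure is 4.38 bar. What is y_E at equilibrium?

Take 1 mol E as basis and let X be its fractional conversion, so ξ = X.
Species balance: n_E = 1 − X; n_A = 2.07 − X; n_D = X.
Summing: n_T = 3.07 − X.
With p_i = (n_i/n_T)P, K_p = p_D / (p_E p_A).
Equating to 2.4 bar^-1 and solving on 0 < X < 1: X = 0.852.
Then n_E = 0.148, n_T = 2.22, so y_E = 0.067.

y_E = 0.067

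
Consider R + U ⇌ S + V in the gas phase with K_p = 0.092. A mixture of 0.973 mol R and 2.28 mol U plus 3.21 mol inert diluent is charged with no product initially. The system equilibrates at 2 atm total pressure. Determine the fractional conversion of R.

X = 0.346

Basis: 0.973 mol R initially; let X = conversion of R. Extent ξ = 0.973X.
Moles: n_R = 0.973 − 0.973X; n_U = 2.28 − 0.973X; n_S = 0.973X; n_V = 0.973X; n_I = 3.21 (inert).
n_T stays at 6.46 (no change in mole number).
Mole fractions y_i = n_i/n_T; K_p = p_S p_V / (p_R p_U) with p_i = y_i·P.
Setting this equal to 0.092 and taking the physical root (0 < X < 1) gives X = 0.346.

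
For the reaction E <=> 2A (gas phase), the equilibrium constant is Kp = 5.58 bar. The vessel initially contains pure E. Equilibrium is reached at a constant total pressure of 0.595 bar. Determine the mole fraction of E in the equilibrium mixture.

y_E = 0.089

Basis: 1 mol E initially; let X = conversion of E. Extent ξ = X.
Mole table: n_E = 1 − X; n_A = 2X.
n_T = Σnᵢ = 1 + X.
With p_i = (n_i/n_T)P, Kp = p_A^2 / (p_E).
Equating to 5.58 bar and solving on 0 < X < 1: X = 0.837.
Then n_E = 0.163, n_T = 1.84, so y_E = 0.089.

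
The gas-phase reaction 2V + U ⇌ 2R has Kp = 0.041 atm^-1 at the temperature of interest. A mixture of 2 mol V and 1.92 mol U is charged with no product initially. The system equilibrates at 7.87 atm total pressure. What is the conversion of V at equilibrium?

Take 2 mol V as basis and let X be its fractional conversion, so ξ = X.
Moles: n_V = 2 − 2X; n_U = 1.92 − X; n_R = 2X.
Summing: n_T = 3.92 − X.
y_i = n_i/n_T, p_i = y_i·P. Kp = p_R^2 / (p_V^2 p_U).
Equating to 0.041 atm^-1 and solving on 0 < X < 1: X = 0.276.

X = 0.276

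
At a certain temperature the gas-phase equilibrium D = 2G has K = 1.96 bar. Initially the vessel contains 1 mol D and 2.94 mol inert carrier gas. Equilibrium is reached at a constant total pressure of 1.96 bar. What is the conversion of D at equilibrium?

Let X = conversion of D (basis 1 mol D); extent of reaction ξ = X.
At extent ξ: n_D = 1 − X; n_G = 2X; n_I = 2.94 (inert).
Summing: n_T = 3.94 + X.
With p_i = (n_i/n_T)P, K = p_G^2 / (p_D).
Equating to 1.96 bar and solving on 0 < X < 1: X = 0.641.

X = 0.641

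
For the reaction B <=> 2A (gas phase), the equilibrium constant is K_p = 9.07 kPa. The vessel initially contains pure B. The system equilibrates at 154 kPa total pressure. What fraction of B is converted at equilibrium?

Take 1 mol B as basis and let X be its fractional conversion, so ξ = X.
At extent ξ: n_B = 1 − X; n_A = 2X.
Total moles n_T = 1 + X.
y_i = n_i/n_T, p_i = y_i·P. K_p = p_A^2 / (p_B).
Equating to 9.07 kPa and solving on 0 < X < 1: X = 0.120.

X = 0.120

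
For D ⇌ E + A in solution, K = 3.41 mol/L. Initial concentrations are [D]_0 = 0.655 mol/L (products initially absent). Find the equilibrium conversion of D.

X = 0.858

Let X = conversion of D; extent ξ = 0.655·X mol/L.
Concentrations: [D] = 0.655 − 0.655X; [E] = 0.655X; [A] = 0.655X.
K = [E] [A] / ([D]).
Solving K = 3.41 for X ∈ (0,1): X = 0.858.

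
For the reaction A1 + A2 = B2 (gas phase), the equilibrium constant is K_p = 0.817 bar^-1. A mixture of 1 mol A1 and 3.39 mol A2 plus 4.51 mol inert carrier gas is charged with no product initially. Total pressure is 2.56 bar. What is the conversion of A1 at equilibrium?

X = 0.423

Basis: 1 mol A1 initially; let X = conversion of A1. Extent ξ = X.
At extent ξ: n_A1 = 1 − X; n_A2 = 3.39 − X; n_B2 = X; n_I = 4.51 (inert).
Total moles n_T = 8.9 − X.
With p_i = (n_i/n_T)P, K_p = p_B2 / (p_A1 p_A2).
This yields a degree-2 equation in X; solving on (0,1), X = 0.423.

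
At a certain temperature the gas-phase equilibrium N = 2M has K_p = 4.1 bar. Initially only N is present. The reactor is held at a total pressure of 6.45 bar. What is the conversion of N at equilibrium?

X = 0.370

Basis: 1 mol N initially; let X = conversion of N. Extent ξ = X.
Mole table: n_N = 1 − X; n_M = 2X.
n_T = Σnᵢ = 1 + X.
Mole fractions y_i = n_i/n_T; K_p = p_M^2 / (p_N) with p_i = y_i·P.
Equating to 4.1 bar and solving on 0 < X < 1: X = 0.370.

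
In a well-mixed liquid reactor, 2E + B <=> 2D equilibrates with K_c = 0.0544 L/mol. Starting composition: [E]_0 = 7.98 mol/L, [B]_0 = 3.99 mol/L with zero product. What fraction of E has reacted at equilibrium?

X = 0.283

Let X = conversion of E; extent ξ = 7.98X/2 mol/L.
Concentrations: [E] = 7.98 − 7.98X; [B] = 3.99 − 3.99X; [D] = 7.98X.
K_c = [D]^2 / ([E]^2 [B]).
Solving K_c = 0.0544 for X ∈ (0,1): X = 0.283.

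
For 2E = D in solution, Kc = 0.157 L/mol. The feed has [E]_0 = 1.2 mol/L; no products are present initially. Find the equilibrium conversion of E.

Let X = conversion of E; extent ξ = 1.2X/2 mol/L.
Concentrations: [E] = 1.2 − 1.2X; [D] = 0.6X.
Kc = [D] / ([E]^2).
This equals 0.157 at X = 0.226 (the root in 0 < X < 1).

X = 0.226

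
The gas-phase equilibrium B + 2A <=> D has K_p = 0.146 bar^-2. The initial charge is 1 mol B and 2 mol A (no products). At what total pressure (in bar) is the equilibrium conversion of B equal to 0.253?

Basis: 1 mol B initially; let X = conversion of B. Extent ξ = X.
Species balance: n_B = 1 − X; n_A = 2 − 2X; n_D = X.
Total moles n_T = 3 − 2X.
K_p = p_D / (p_B p_A^2) with p_i = (n_i/n_T)·P.
At X = 0.253: the mole-fraction product g(X) = Π y_i^ν_i = 0.9438. Since K_p = g(X)·P^{-2}, P = (g/K_p)^(1/2) = (0.9438/0.146)^(1/2) = 2.54 bar.

P = 2.54 bar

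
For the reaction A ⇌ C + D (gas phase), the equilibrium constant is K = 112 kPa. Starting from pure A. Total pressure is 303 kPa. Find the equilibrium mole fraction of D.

Basis: 1 mol A initially; let X = conversion of A. Extent ξ = X.
At extent ξ: n_A = 1 − X; n_C = X; n_D = X.
n_T = Σnᵢ = 1 + X.
Mole fractions y_i = n_i/n_T; K = p_C p_D / (p_A) with p_i = y_i·P.
Equating to 112 kPa and solving on 0 < X < 1: X = 0.519.
Then n_D = 0.519, n_T = 1.52, so y_D = 0.342.

y_D = 0.342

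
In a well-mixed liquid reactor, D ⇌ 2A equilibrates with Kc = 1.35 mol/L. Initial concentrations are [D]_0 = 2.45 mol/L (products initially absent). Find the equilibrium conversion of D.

X = 0.309

Let X = conversion of D; extent ξ = 2.45·X mol/L.
Concentrations: [D] = 2.45 − 2.45X; [A] = 4.9X.
Kc = [A]^2 / ([D]).
Setting equal to 1.35 and solving for X on (0,1) gives X = 0.309.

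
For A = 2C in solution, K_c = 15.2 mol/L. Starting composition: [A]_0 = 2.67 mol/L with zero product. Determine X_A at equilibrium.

Let X = conversion of A; extent ξ = 2.67·X mol/L.
Concentrations: [A] = 2.67 − 2.67X; [C] = 5.34X.
K_c = [C]^2 / ([A]).
This equals 15.2 at X = 0.677 (the root in 0 < X < 1).

X = 0.677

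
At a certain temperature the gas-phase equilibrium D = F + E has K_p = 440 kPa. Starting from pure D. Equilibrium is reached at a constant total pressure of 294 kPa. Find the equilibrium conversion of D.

Take 1 mol D as basis and let X be its fractional conversion, so ξ = X.
Species balance: n_D = 1 − X; n_F = X; n_E = X.
Total moles n_T = 1 + X.
With p_i = (n_i/n_T)P, K_p = p_F p_E / (p_D).
Equating to 440 kPa and solving on 0 < X < 1: X = 0.774.

X = 0.774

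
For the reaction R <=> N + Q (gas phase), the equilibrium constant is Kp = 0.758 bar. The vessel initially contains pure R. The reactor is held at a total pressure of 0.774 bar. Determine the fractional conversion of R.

Take 1 mol R as basis and let X be its fractional conversion, so ξ = X.
Mole table: n_R = 1 − X; n_N = X; n_Q = X.
Summing: n_T = 1 + X.
With p_i = (n_i/n_T)P, Kp = p_N p_Q / (p_R).
Substituting and setting equal to 0.758 bar gives a polynomial in X; the root in (0,1) is X = 0.703.

X = 0.703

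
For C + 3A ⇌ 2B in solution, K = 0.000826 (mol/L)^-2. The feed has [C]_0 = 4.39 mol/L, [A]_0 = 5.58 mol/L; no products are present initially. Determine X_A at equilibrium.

Let X = conversion of A; extent ξ = 5.58X/3 mol/L.
Concentrations: [C] = 4.39 − 1.86X; [A] = 5.58 − 5.58X; [B] = 3.72X.
K = [B]^2 / ([C] [A]^3).
Setting equal to 0.000826 and solving for X on (0,1) gives X = 0.159.

X = 0.159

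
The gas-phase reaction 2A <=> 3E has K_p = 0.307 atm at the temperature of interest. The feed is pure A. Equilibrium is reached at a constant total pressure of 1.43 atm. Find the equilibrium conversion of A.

Basis: 1 mol A initially; let X = conversion of A. Extent ξ = 0.5X.
Mole table: n_A = 1 − X; n_E = 1.5X.
Total moles n_T = 1 + 0.5X.
y_i = n_i/n_T, p_i = y_i·P. K_p = p_E^3 / (p_A^2).
Setting this equal to 0.307 atm and taking the physical root (0 < X < 1) gives X = 0.323.

X = 0.323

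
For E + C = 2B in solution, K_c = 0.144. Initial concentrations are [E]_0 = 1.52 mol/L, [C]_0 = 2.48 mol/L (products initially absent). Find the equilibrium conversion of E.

Let X = conversion of E; extent ξ = 1.52·X mol/L.
Concentrations: [E] = 1.52 − 1.52X; [C] = 2.48 − 1.52X; [B] = 3.04X.
K_c = [B]^2 / ([E] [C]).
Setting equal to 0.144 and solving for X on (0,1) gives X = 0.203.

X = 0.203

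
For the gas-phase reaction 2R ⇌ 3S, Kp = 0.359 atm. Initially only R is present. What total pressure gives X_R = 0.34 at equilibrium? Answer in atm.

P = 1.38 atm

Let X = conversion of R (basis 1 mol R); extent of reaction ξ = 0.5X.
At extent ξ: n_R = 1 − X; n_S = 1.5X.
Summing: n_T = 1 + 0.5X.
Kp = p_S^3 / (p_R^2) with p_i = (n_i/n_T)·P.
At X = 0.34: the mole-fraction product g(X) = Π y_i^ν_i = 0.2603. Since Kp = g(X)·P^{1}, P = (Kp/g)^(1/1) = (0.359/0.2603)^(1/1) = 1.38 atm.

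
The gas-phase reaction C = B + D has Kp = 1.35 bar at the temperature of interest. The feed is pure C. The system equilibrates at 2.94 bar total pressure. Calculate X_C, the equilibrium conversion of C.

Let X = conversion of C (basis 1 mol C); extent of reaction ξ = X.
Mole table: n_C = 1 − X; n_B = X; n_D = X.
Total moles n_T = 1 + X.
With p_i = (n_i/n_T)P, Kp = p_B p_D / (p_C).
Substituting and setting equal to 1.35 bar gives a polynomial in X; the root in (0,1) is X = 0.561.

X = 0.561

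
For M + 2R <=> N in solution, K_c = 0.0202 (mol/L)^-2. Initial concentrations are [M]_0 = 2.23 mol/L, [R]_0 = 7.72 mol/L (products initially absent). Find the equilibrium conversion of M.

X = 0.412

Let X = conversion of M; extent ξ = 2.23·X mol/L.
Concentrations: [M] = 2.23 − 2.23X; [R] = 7.72 − 4.46X; [N] = 2.23X.
K_c = [N] / ([M] [R]^2).
This equals 0.0202 at X = 0.412 (the root in 0 < X < 1).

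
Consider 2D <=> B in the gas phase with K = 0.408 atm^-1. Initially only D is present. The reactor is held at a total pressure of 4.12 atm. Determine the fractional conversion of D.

X = 0.640

Basis: 1 mol D initially; let X = conversion of D. Extent ξ = 0.5X.
Mole table: n_D = 1 − X; n_B = 0.5X.
Total moles n_T = 1 − 0.5X.
With p_i = (n_i/n_T)P, K = p_B / (p_D^2).
Substituting and setting equal to 0.408 atm^-1 gives a polynomial in X; the root in (0,1) is X = 0.640.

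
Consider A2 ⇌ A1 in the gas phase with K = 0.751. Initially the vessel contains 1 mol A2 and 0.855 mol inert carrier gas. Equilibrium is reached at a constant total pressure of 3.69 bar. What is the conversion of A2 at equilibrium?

Let X = conversion of A2 (basis 1 mol A2); extent of reaction ξ = X.
Mole table: n_A2 = 1 − X; n_A1 = X; n_I = 0.855 (inert).
n_T stays at 1.85 (no change in mole number).
y_i = n_i/n_T, p_i = y_i·P. K = p_A1 / (p_A2).
This yields a degree-1 equation in X; solving on (0,1), X = 0.429.

X = 0.429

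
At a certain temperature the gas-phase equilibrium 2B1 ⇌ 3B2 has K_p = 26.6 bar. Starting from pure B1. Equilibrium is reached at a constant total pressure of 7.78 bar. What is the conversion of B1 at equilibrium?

Take 1 mol B1 as basis and let X be its fractional conversion, so ξ = 0.5X.
Species balance: n_B1 = 1 − X; n_B2 = 1.5X.
n_T = Σnᵢ = 1 + 0.5X.
With p_i = (n_i/n_T)P, K_p = p_B2^3 / (p_B1^2).
Substituting and setting equal to 26.6 bar gives a polynomial in X; the root in (0,1) is X = 0.597.

X = 0.597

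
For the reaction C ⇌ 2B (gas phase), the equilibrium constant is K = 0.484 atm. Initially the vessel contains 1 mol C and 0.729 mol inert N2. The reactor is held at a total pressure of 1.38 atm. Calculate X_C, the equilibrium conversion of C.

X = 0.345

Let X = conversion of C (basis 1 mol C); extent of reaction ξ = X.
Mole table: n_C = 1 − X; n_B = 2X; n_I = 0.729 (inert).
n_T = Σnᵢ = 1.73 + X.
With p_i = (n_i/n_T)P, K = p_B^2 / (p_C).
This yields a degree-2 equation in X; solving on (0,1), X = 0.345.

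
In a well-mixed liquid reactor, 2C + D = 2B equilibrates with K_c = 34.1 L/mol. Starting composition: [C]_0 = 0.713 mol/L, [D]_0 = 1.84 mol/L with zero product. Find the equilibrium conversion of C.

Let X = conversion of C; extent ξ = 0.713X/2 mol/L.
Concentrations: [C] = 0.713 − 0.713X; [D] = 1.84 − 0.356X; [B] = 0.713X.
K_c = [B]^2 / ([C]^2 [D]).
Equating to 34.1 L/mol: the physical root is X = 0.878.

X = 0.878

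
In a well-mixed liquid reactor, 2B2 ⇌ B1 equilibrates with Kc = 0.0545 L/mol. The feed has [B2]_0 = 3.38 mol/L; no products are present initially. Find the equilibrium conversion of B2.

X = 0.223

Let X = conversion of B2; extent ξ = 3.38X/2 mol/L.
Concentrations: [B2] = 3.38 − 3.38X; [B1] = 1.69X.
Kc = [B1] / ([B2]^2).
Solving Kc = 0.0545 for X ∈ (0,1): X = 0.223.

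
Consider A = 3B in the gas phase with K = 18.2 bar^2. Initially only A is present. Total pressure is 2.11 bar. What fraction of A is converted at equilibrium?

X = 0.654

Basis: 1 mol A initially; let X = conversion of A. Extent ξ = X.
Mole table: n_A = 1 − X; n_B = 3X.
Total moles n_T = 1 + 2X.
y_i = n_i/n_T, p_i = y_i·P. K = p_B^3 / (p_A).
Equating to 18.2 bar^2 and solving on 0 < X < 1: X = 0.654.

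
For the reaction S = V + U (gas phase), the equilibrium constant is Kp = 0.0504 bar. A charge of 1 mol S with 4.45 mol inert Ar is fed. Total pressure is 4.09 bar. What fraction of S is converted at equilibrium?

Take 1 mol S as basis and let X be its fractional conversion, so ξ = X.
Mole table: n_S = 1 − X; n_V = X; n_U = X; n_I = 4.45 (inert).
Summing: n_T = 5.45 + X.
y_i = n_i/n_T, p_i = y_i·P. Kp = p_V p_U / (p_S).
Setting this equal to 0.0504 bar and taking the physical root (0 < X < 1) gives X = 0.232.

X = 0.232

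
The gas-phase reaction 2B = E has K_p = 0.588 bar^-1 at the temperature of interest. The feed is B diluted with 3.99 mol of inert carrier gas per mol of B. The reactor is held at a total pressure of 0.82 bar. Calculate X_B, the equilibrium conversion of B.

Basis: 1 mol B initially; let X = conversion of B. Extent ξ = 0.5X.
Species balance: n_B = 1 − X; n_E = 0.5X; n_I = 3.99 (inert).
n_T = Σnᵢ = 4.99 − 0.5X.
y_i = n_i/n_T, p_i = y_i·P. K_p = p_E / (p_B^2).
Setting this equal to 0.588 bar^-1 and taking the physical root (0 < X < 1) gives X = 0.144.

X = 0.144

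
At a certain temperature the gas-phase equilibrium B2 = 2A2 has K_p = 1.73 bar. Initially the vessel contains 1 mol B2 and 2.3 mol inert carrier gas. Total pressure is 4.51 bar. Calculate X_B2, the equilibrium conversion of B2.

X = 0.446

Basis: 1 mol B2 initially; let X = conversion of B2. Extent ξ = X.
At extent ξ: n_B2 = 1 − X; n_A2 = 2X; n_I = 2.3 (inert).
Summing: n_T = 3.3 + X.
Mole fractions y_i = n_i/n_T; K_p = p_A2^2 / (p_B2) with p_i = y_i·P.
Equating to 1.73 bar and solving on 0 < X < 1: X = 0.446.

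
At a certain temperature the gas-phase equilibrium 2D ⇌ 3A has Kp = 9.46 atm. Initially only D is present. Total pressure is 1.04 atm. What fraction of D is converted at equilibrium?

Take 1 mol D as basis and let X be its fractional conversion, so ξ = 0.5X.
At extent ξ: n_D = 1 − X; n_A = 1.5X.
Summing: n_T = 1 + 0.5X.
With p_i = (n_i/n_T)P, Kp = p_A^3 / (p_D^2).
Setting this equal to 9.46 atm and taking the physical root (0 < X < 1) gives X = 0.696.

X = 0.696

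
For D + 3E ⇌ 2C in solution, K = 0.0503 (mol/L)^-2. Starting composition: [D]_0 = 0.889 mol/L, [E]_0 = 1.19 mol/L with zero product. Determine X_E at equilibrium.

Let X = conversion of E; extent ξ = 1.19X/3 mol/L.
Concentrations: [D] = 0.889 − 0.397X; [E] = 1.19 − 1.19X; [C] = 0.793X.
K = [C]^2 / ([D] [E]^3).
Solving K = 0.0503 for X ∈ (0,1): X = 0.224.

X = 0.224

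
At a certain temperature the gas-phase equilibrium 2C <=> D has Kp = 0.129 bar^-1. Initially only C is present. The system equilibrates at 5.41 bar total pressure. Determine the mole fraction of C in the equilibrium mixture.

Let X = conversion of C (basis 1 mol C); extent of reaction ξ = 0.5X.
Mole table: n_C = 1 − X; n_D = 0.5X.
n_T = Σnᵢ = 1 − 0.5X.
With p_i = (n_i/n_T)P, Kp = p_D / (p_C^2).
Substituting and setting equal to 0.129 bar^-1 gives a polynomial in X; the root in (0,1) is X = 0.486.
Then n_C = 0.514, n_T = 0.757, so y_C = 0.679.

y_C = 0.679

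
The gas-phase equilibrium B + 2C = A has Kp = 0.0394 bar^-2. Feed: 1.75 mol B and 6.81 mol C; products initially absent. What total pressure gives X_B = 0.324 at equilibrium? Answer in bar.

P = 4.56 bar

Basis: 1.75 mol B initially; let X = conversion of B. Extent ξ = 1.75X.
Moles: n_B = 1.75 − 1.75X; n_C = 6.81 − 3.5X; n_A = 1.75X.
Total moles n_T = 8.56 − 3.5X.
Kp = p_A / (p_B p_C^2) with p_i = (n_i/n_T)·P.
At X = 0.324: the mole-fraction product g(X) = Π y_i^ν_i = 0.8204. Since Kp = g(X)·P^{-2}, P = (g/Kp)^(1/2) = (0.8204/0.0394)^(1/2) = 4.56 bar.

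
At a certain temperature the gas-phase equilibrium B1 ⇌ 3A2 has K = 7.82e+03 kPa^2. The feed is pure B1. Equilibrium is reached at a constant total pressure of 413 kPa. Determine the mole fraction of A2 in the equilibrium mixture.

Basis: 1 mol B1 initially; let X = conversion of B1. Extent ξ = X.
Mole table: n_B1 = 1 − X; n_A2 = 3X.
Total moles n_T = 1 + 2X.
Mole fractions y_i = n_i/n_T; K = p_A2^3 / (p_B1) with p_i = y_i·P.
Substituting and setting equal to 7.82e+03 kPa^2 gives a polynomial in X; the root in (0,1) is X = 0.133.
Then n_A2 = 0.399, n_T = 1.27, so y_A2 = 0.315.

y_A2 = 0.315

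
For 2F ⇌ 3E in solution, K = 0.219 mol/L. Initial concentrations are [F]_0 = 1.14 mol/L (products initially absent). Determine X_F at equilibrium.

X = 0.303

Let X = conversion of F; extent ξ = 1.14X/2 mol/L.
Concentrations: [F] = 1.14 − 1.14X; [E] = 1.71X.
K = [E]^3 / ([F]^2).
This equals 0.219 at X = 0.303 (the root in 0 < X < 1).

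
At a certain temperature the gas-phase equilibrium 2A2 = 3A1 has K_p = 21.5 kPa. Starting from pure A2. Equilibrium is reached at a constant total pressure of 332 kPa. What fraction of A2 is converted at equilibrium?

X = 0.233

Let X = conversion of A2 (basis 1 mol A2); extent of reaction ξ = 0.5X.
Species balance: n_A2 = 1 − X; n_A1 = 1.5X.
n_T = Σnᵢ = 1 + 0.5X.
Mole fractions y_i = n_i/n_T; K_p = p_A1^3 / (p_A2^2) with p_i = y_i·P.
Setting this equal to 21.5 kPa and taking the physical root (0 < X < 1) gives X = 0.233.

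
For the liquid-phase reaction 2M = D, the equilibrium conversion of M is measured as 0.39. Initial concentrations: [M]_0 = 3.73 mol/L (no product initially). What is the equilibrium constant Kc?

Let X = conversion of M.
Concentrations: [M] = 3.73 − 3.73X; [D] = 1.86X.
At X = 0.39: [M] = 2.28, [D] = 0.727.
Kc = [D] / ([M]^2) = 0.14 L/mol.

Kc = 0.14 L/mol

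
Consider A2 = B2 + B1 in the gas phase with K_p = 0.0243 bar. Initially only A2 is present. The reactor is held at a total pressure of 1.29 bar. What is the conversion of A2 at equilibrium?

Basis: 1 mol A2 initially; let X = conversion of A2. Extent ξ = X.
At extent ξ: n_A2 = 1 − X; n_B2 = X; n_B1 = X.
Summing: n_T = 1 + X.
Mole fractions y_i = n_i/n_T; K_p = p_B2 p_B1 / (p_A2) with p_i = y_i·P.
Setting this equal to 0.0243 bar and taking the physical root (0 < X < 1) gives X = 0.136.

X = 0.136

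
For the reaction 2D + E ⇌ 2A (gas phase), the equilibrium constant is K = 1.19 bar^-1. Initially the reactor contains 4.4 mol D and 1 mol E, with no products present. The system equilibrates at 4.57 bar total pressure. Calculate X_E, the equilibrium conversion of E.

X = 0.761

Basis: 1 mol E initially; let X = conversion of E. Extent ξ = X.
Moles: n_D = 4.4 − 2X; n_E = 1 − X; n_A = 2X.
Summing: n_T = 5.4 − X.
With p_i = (n_i/n_T)P, K = p_A^2 / (p_D^2 p_E).
This yields a degree-3 equation in X; solving on (0,1), X = 0.761.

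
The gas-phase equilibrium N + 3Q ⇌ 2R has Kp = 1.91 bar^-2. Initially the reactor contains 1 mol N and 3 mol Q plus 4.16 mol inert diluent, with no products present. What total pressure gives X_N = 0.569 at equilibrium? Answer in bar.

P = 5.99 bar

Let X = conversion of N (basis 1 mol N); extent of reaction ξ = X.
Mole table: n_N = 1 − X; n_Q = 3 − 3X; n_R = 2X; n_I = 4.16 (inert).
n_T = Σnᵢ = 8.16 − 2X.
Kp = p_R^2 / (p_N p_Q^3) with p_i = (n_i/n_T)·P.
At X = 0.569: the mole-fraction product g(X) = Π y_i^ν_i = 68.54. Since Kp = g(X)·P^{-2}, P = (g/Kp)^(1/2) = (68.54/1.91)^(1/2) = 5.99 bar.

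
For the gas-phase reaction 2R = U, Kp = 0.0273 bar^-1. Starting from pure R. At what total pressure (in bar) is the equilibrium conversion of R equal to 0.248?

Basis: 1 mol R initially; let X = conversion of R. Extent ξ = 0.5X.
Moles: n_R = 1 − X; n_U = 0.5X.
Summing: n_T = 1 − 0.5X.
Kp = p_U / (p_R^2) with p_i = (n_i/n_T)·P.
At X = 0.248: the mole-fraction product g(X) = Π y_i^ν_i = 0.1921. Since Kp = g(X)·P^{-1}, P = (g/Kp)^(1/1) = (0.1921/0.0273)^(1/1) = 7.04 bar.

P = 7.04 bar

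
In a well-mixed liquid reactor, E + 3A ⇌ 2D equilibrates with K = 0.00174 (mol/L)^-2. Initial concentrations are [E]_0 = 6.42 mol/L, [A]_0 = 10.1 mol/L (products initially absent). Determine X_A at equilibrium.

X = 0.283

Let X = conversion of A; extent ξ = 10.1X/3 mol/L.
Concentrations: [E] = 6.42 − 3.37X; [A] = 10.1 − 10.1X; [D] = 6.73X.
K = [D]^2 / ([E] [A]^3).
Equating to 0.00174 (mol/L)^-2: the physical root is X = 0.283.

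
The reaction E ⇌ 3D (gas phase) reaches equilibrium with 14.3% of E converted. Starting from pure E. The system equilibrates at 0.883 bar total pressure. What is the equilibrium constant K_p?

K_p = 0.0434 bar^2

Take 1 mol E as basis and let X be its fractional conversion, so ξ = X.
Mole table: n_E = 1 − X; n_D = 3X.
n_T = Σnᵢ = 1 + 2X.
At X = 0.143: n_E = 0.857, n_D = 0.429, n_T = 1.29.
p_i = (n_i/n_T)·P. K_p = p_D^3 / (p_E) = 0.0434 bar^2.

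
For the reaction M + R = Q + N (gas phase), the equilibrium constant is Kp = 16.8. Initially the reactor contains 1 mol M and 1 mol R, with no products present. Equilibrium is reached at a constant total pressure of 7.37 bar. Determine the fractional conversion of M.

Basis: 1 mol M initially; let X = conversion of M. Extent ξ = X.
Mole table: n_M = 1 − X; n_R = 1 − X; n_Q = X; n_N = X.
n_T stays at 2 (no change in mole number).
With p_i = (n_i/n_T)P, Kp = p_Q p_N / (p_M p_R).
This yields a degree-2 equation in X; solving on (0,1), X = 0.804.

X = 0.804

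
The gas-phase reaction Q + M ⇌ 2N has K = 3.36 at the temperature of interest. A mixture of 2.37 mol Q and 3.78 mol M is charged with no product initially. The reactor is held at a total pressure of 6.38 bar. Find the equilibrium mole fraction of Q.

y_Q = 0.158

Basis: 2.37 mol Q initially; let X = conversion of Q. Extent ξ = 2.37X.
Mole table: n_Q = 2.37 − 2.37X; n_M = 3.78 − 2.37X; n_N = 4.74X.
n_T stays at 6.15 (no change in mole number).
y_i = n_i/n_T, p_i = y_i·P. K = p_N^2 / (p_Q p_M).
Substituting and setting equal to 3.36 gives a polynomial in X; the root in (0,1) is X = 0.589.
Then n_Q = 0.974, n_T = 6.15, so y_Q = 0.158.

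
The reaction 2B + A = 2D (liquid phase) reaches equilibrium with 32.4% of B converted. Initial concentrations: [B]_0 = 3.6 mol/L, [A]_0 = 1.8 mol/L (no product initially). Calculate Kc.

Kc = 0.189 L/mol

Let X = conversion of B.
Concentrations: [B] = 3.6 − 3.6X; [A] = 1.8 − 1.8X; [D] = 3.6X.
At X = 0.324: [B] = 2.43, [A] = 1.22, [D] = 1.17.
Kc = [D]^2 / ([B]^2 [A]) = 0.189 L/mol.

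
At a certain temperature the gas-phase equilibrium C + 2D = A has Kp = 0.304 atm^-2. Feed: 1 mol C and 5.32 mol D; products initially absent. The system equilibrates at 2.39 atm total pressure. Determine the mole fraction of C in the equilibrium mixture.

Take 1 mol C as basis and let X be its fractional conversion, so ξ = X.
Moles: n_C = 1 − X; n_D = 5.32 − 2X; n_A = X.
n_T = Σnᵢ = 6.32 − 2X.
With p_i = (n_i/n_T)P, Kp = p_A / (p_C p_D^2).
Equating to 0.304 atm^-2 and solving on 0 < X < 1: X = 0.532.
Then n_C = 0.468, n_T = 5.26, so y_C = 0.089.

y_C = 0.089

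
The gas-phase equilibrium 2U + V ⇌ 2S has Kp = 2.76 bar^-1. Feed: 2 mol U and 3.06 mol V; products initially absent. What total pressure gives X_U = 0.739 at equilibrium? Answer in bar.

P = 5.41 bar

Basis: 2 mol U initially; let X = conversion of U. Extent ξ = X.
Moles: n_U = 2 − 2X; n_V = 3.06 − X; n_S = 2X.
Total moles n_T = 5.06 − X.
Kp = p_S^2 / (p_U^2 p_V) with p_i = (n_i/n_T)·P.
At X = 0.739: the mole-fraction product g(X) = Π y_i^ν_i = 14.93. Since Kp = g(X)·P^{-1}, P = (g/Kp)^(1/1) = (14.93/2.76)^(1/1) = 5.41 bar.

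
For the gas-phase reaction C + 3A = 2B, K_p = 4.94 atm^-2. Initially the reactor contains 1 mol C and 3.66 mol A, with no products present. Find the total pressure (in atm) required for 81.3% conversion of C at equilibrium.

Let X = conversion of C (basis 1 mol C); extent of reaction ξ = X.
Mole table: n_C = 1 − X; n_A = 3.66 − 3X; n_B = 2X.
n_T = Σnᵢ = 4.66 − 2X.
K_p = p_B^2 / (p_C p_A^3) with p_i = (n_i/n_T)·P.
At X = 0.813: the mole-fraction product g(X) = Π y_i^ν_i = 71.5. Since K_p = g(X)·P^{-2}, P = (g/K_p)^(1/2) = (71.5/4.94)^(1/2) = 3.8 atm.

P = 3.8 atm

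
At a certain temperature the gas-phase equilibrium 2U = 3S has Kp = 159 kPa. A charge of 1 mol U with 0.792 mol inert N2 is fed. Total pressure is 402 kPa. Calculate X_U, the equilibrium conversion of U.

Basis: 1 mol U initially; let X = conversion of U. Extent ξ = 0.5X.
Moles: n_U = 1 − X; n_S = 1.5X; n_I = 0.792 (inert).
n_T = Σnᵢ = 1.79 + 0.5X.
With p_i = (n_i/n_T)P, Kp = p_S^3 / (p_U^2).
This yields a degree-3 equation in X; solving on (0,1), X = 0.426.

X = 0.426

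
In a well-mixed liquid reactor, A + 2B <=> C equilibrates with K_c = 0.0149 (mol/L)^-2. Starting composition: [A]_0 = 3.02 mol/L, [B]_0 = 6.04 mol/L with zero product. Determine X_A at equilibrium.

Let X = conversion of A; extent ξ = 3.02·X mol/L.
Concentrations: [A] = 3.02 − 3.02X; [B] = 6.04 − 6.04X; [C] = 3.02X.
K_c = [C] / ([A] [B]^2).
Setting equal to 0.0149 and solving for X on (0,1) gives X = 0.239.

X = 0.239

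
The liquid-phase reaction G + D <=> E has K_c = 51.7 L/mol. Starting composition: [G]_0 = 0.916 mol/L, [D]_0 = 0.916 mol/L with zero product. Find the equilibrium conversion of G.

X = 0.865

Let X = conversion of G; extent ξ = 0.916·X mol/L.
Concentrations: [G] = 0.916 − 0.916X; [D] = 0.916 − 0.916X; [E] = 0.916X.
K_c = [E] / ([G] [D]).
Setting equal to 51.7 and solving for X on (0,1) gives X = 0.865.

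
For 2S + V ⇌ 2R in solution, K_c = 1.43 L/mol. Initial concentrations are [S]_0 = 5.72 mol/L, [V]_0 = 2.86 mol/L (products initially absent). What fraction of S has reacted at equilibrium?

Let X = conversion of S; extent ξ = 5.72X/2 mol/L.
Concentrations: [S] = 5.72 − 5.72X; [V] = 2.86 − 2.86X; [R] = 5.72X.
K_c = [R]^2 / ([S]^2 [V]).
This equals 1.43 at X = 0.570 (the root in 0 < X < 1).

X = 0.570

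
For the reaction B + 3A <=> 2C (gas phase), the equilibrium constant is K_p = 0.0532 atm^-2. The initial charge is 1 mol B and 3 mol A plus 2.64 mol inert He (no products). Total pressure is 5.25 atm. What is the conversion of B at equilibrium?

Take 1 mol B as basis and let X be its fractional conversion, so ξ = X.
At extent ξ: n_B = 1 − X; n_A = 3 − 3X; n_C = 2X; n_I = 2.64 (inert).
Summing: n_T = 6.64 − 2X.
Mole fractions y_i = n_i/n_T; K_p = p_C^2 / (p_B p_A^3) with p_i = y_i·P.
Substituting and setting equal to 0.0532 atm^-2 gives a polynomial in X; the root in (0,1) is X = 0.273.

X = 0.273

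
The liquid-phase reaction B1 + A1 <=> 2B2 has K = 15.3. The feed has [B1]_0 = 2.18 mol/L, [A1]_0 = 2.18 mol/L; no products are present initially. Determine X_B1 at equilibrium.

Let X = conversion of B1; extent ξ = 2.18·X mol/L.
Concentrations: [B1] = 2.18 − 2.18X; [A1] = 2.18 − 2.18X; [B2] = 4.36X.
K = [B2]^2 / ([B1] [A1]).
Solving K = 15.3 for X ∈ (0,1): X = 0.662.

X = 0.662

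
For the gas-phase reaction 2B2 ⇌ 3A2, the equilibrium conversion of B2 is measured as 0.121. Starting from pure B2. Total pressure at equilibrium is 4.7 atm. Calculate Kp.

Let X = conversion of B2 (basis 1 mol B2); extent of reaction ξ = 0.5X.
Species balance: n_B2 = 1 − X; n_A2 = 1.5X.
Summing: n_T = 1 + 0.5X.
At X = 0.121: n_B2 = 0.879, n_A2 = 0.181, n_T = 1.06.
p_i = (n_i/n_T)·P. Kp = p_A2^3 / (p_B2^2) = 0.0343 atm.

Kp = 0.0343 atm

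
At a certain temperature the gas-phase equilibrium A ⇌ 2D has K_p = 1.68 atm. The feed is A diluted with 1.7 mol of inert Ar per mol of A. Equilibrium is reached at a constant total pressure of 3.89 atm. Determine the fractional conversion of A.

Take 1 mol A as basis and let X be its fractional conversion, so ξ = X.
Species balance: n_A = 1 − X; n_D = 2X; n_I = 1.7 (inert).
Summing: n_T = 2.7 + X.
Mole fractions y_i = n_i/n_T; K_p = p_D^2 / (p_A) with p_i = y_i·P.
This yields a degree-2 equation in X; solving on (0,1), X = 0.437.

X = 0.437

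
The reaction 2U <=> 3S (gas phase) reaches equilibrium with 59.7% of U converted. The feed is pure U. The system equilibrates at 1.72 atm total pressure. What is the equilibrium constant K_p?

Let X = conversion of U (basis 1 mol U); extent of reaction ξ = 0.5X.
Moles: n_U = 1 − X; n_S = 1.5X.
Total moles n_T = 1 + 0.5X.
At X = 0.597: n_U = 0.403, n_S = 0.895, n_T = 1.3.
p_i = (n_i/n_T)·P. K_p = p_S^3 / (p_U^2) = 5.86 atm.

K_p = 5.86 atm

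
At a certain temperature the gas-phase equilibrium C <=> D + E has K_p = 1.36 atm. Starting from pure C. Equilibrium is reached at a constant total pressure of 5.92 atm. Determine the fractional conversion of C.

Basis: 1 mol C initially; let X = conversion of C. Extent ξ = X.
At extent ξ: n_C = 1 − X; n_D = X; n_E = X.
Summing: n_T = 1 + X.
y_i = n_i/n_T, p_i = y_i·P. K_p = p_D p_E / (p_C).
This yields a degree-2 equation in X; solving on (0,1), X = 0.432.

X = 0.432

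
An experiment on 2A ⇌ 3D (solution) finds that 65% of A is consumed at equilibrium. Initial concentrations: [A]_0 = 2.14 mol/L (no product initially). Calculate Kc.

Kc = 16.2 mol/L

Let X = conversion of A.
Concentrations: [A] = 2.14 − 2.14X; [D] = 3.21X.
At X = 0.65: [A] = 0.749, [D] = 2.09.
Kc = [D]^3 / ([A]^2) = 16.2 mol/L.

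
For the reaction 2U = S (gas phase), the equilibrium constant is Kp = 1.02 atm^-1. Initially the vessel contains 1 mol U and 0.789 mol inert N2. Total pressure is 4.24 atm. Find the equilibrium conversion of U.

Basis: 1 mol U initially; let X = conversion of U. Extent ξ = 0.5X.
Moles: n_U = 1 − X; n_S = 0.5X; n_I = 0.789 (inert).
Total moles n_T = 1.79 − 0.5X.
With p_i = (n_i/n_T)P, Kp = p_S / (p_U^2).
Substituting and setting equal to 1.02 atm^-1 gives a polynomial in X; the root in (0,1) is X = 0.665.

X = 0.665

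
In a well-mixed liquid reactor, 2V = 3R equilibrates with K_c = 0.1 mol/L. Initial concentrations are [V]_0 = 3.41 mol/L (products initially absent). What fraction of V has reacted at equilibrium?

X = 0.180

Let X = conversion of V; extent ξ = 3.41X/2 mol/L.
Concentrations: [V] = 3.41 − 3.41X; [R] = 5.12X.
K_c = [R]^3 / ([V]^2).
Setting equal to 0.1 and solving for X on (0,1) gives X = 0.180.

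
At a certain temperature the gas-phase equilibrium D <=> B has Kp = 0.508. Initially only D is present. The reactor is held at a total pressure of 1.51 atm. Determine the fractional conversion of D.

Take 1 mol D as basis and let X be its fractional conversion, so ξ = X.
Moles: n_D = 1 − X; n_B = X.
n_T stays at 1 (no change in mole number).
Mole fractions y_i = n_i/n_T; Kp = p_B / (p_D) with p_i = y_i·P.
This yields a degree-1 equation in X; solving on (0,1), X = 0.337.

X = 0.337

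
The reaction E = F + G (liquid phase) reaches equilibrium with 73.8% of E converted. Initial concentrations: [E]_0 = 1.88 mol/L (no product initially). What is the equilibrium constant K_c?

Let X = conversion of E.
Concentrations: [E] = 1.88 − 1.88X; [F] = 1.88X; [G] = 1.88X.
At X = 0.738: [E] = 0.493, [F] = 1.39, [G] = 1.39.
K_c = [F] [G] / ([E]) = 3.91 mol/L.

K_c = 3.91 mol/L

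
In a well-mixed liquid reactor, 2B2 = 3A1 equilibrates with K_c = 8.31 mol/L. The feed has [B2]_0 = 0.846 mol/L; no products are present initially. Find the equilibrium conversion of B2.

Let X = conversion of B2; extent ξ = 0.846X/2 mol/L.
Concentrations: [B2] = 0.846 − 0.846X; [A1] = 1.27X.
K_c = [A1]^3 / ([B2]^2).
This equals 8.31 at X = 0.675 (the root in 0 < X < 1).

X = 0.675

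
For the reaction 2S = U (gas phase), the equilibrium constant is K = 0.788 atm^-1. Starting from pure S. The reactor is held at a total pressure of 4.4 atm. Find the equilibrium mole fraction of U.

y_U = 0.588

Basis: 1 mol S initially; let X = conversion of S. Extent ξ = 0.5X.
Mole table: n_S = 1 − X; n_U = 0.5X.
Total moles n_T = 1 − 0.5X.
Mole fractions y_i = n_i/n_T; K = p_U / (p_S^2) with p_i = y_i·P.
Setting this equal to 0.788 atm^-1 and taking the physical root (0 < X < 1) gives X = 0.741.
Then n_U = 0.37, n_T = 0.63, so y_U = 0.588.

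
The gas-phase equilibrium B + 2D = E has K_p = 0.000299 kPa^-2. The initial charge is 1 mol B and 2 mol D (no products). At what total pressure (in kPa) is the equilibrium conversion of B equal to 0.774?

P = 344 kPa

Let X = conversion of B (basis 1 mol B); extent of reaction ξ = X.
Mole table: n_B = 1 − X; n_D = 2 − 2X; n_E = X.
n_T = Σnᵢ = 3 − 2X.
K_p = p_E / (p_B p_D^2) with p_i = (n_i/n_T)·P.
At X = 0.774: the mole-fraction product g(X) = Π y_i^ν_i = 35.34. Since K_p = g(X)·P^{-2}, P = (g/K_p)^(1/2) = (35.34/0.000299)^(1/2) = 344 kPa.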